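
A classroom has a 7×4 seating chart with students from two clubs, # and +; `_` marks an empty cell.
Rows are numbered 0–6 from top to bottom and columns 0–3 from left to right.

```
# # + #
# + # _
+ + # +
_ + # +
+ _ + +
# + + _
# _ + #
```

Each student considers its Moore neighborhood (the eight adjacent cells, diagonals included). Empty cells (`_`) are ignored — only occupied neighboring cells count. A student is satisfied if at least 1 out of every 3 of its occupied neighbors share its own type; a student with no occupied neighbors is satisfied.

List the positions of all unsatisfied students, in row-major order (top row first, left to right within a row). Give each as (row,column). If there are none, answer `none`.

Row 0: (0,0)# 2/3 ✓ · (0,1)# 3/5 ✓ · (0,2)+ 1/4 ✗ · (0,3)# 1/2 ✓
Row 1: (1,0)# 2/5 ✓ · (1,1)+ 3/8 ✓ · (1,2)# 3/7 ✓
Row 2: (2,0)+ 3/4 ✓ · (2,1)+ 3/7 ✓ · (2,2)# 2/7 ✗ · (2,3)+ 1/4 ✗
Row 3: (3,1)+ 4/6 ✓ · (3,2)# 1/7 ✗ · (3,3)+ 3/5 ✓
Row 4: (4,0)+ 2/3 ✓ · (4,2)+ 5/6 ✓ · (4,3)+ 3/4 ✓
Row 5: (5,0)# 1/3 ✓ · (5,1)+ 4/6 ✓ · (5,2)+ 4/5 ✓
Row 6: (6,0)# 1/2 ✓ · (6,2)+ 2/3 ✓ · (6,3)# 0/2 ✗

(0,2), (2,2), (2,3), (3,2), (6,3)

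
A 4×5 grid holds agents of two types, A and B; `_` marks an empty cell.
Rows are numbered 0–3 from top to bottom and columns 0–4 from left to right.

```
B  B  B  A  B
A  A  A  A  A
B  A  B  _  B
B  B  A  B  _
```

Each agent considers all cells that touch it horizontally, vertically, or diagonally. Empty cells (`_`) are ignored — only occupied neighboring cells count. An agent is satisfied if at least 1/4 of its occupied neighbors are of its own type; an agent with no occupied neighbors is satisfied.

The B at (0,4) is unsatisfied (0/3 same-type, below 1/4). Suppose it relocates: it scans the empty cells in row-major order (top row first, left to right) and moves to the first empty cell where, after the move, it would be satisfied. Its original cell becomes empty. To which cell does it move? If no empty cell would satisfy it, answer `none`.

Vacating (0,4). Empty cells in order:
  (2,3): 3/7 same-type → satisfied — stop here.

(2,3)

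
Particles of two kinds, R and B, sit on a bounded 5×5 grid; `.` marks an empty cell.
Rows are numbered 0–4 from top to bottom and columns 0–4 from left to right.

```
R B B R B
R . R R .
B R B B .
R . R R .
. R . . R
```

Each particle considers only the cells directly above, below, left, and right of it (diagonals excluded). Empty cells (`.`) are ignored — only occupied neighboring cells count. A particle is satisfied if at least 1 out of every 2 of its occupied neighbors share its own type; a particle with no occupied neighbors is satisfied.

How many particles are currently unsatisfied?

9

Row 0: (0,0)R 1/2 satisfied · (0,1)B 1/2 satisfied · (0,2)B 1/3 not · (0,3)R 1/3 not · (0,4)B 0/1 not
Row 1: (1,0)R 1/2 satisfied · (1,2)R 1/3 not · (1,3)R 2/3 satisfied
Row 2: (2,0)B 0/3 not · (2,1)R 0/2 not · (2,2)B 1/4 not · (2,3)B 1/3 not
Row 3: (3,0)R 0/1 not · (3,2)R 1/2 satisfied · (3,3)R 1/2 satisfied
Row 4: (4,1)R 0/0 satisfied · (4,4)R 0/0 satisfied
Unsatisfied: (0,2), (0,3), (0,4), (1,2), (2,0), (2,1), (2,2), (2,3), (3,0) — 9 in total.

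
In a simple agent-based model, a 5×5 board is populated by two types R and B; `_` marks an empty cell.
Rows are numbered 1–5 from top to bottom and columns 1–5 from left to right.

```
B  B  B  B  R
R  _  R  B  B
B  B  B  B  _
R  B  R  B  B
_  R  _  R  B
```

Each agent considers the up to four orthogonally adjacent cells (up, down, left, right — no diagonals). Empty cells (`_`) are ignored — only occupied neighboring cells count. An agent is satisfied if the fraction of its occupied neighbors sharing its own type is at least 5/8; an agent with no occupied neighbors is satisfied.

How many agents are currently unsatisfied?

14

Row 1: (1,1)B 1/2 not · (1,2)B 2/2 satisfied · (1,3)B 2/3 satisfied · (1,4)B 2/3 satisfied · (1,5)R 0/2 not
Row 2: (2,1)R 0/2 not · (2,3)R 0/3 not · (2,4)B 3/4 satisfied · (2,5)B 1/2 not
Row 3: (3,1)B 1/3 not · (3,2)B 3/3 satisfied · (3,3)B 2/4 not · (3,4)B 3/3 satisfied
Row 4: (4,1)R 0/2 not · (4,2)B 1/4 not · (4,3)R 0/3 not · (4,4)B 2/4 not · (4,5)B 2/2 satisfied
Row 5: (5,2)R 0/1 not · (5,4)R 0/2 not · (5,5)B 1/2 not
Unsatisfied: (1,1), (1,5), (2,1), (2,3), (2,5), (3,1), (3,3), (4,1), (4,2), (4,3), (4,4), (5,2), (5,4), (5,5) — 14 in total.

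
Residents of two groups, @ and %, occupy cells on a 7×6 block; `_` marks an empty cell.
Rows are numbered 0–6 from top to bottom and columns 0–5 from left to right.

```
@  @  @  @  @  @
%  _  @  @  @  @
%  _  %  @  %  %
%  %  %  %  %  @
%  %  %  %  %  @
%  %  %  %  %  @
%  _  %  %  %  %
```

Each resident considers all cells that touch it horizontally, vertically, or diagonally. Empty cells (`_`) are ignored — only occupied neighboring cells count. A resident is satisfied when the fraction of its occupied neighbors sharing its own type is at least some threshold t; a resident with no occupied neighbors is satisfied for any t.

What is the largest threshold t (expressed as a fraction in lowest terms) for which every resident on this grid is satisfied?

1/5

(0,0)@ 1/2
(0,1)@ 3/4
(0,2)@ 4/4
(0,3)@ 5/5
(0,4)@ 5/5
(0,5)@ 3/3
(1,0)% 1/3
(1,2)@ 5/6
(1,3)@ 6/8
(1,4)@ 6/8
(1,5)@ 3/5
(2,0)% 3/3
(2,2)% 3/6
(2,3)@ 3/8
(2,4)% 3/8
(2,5)% 2/5
(3,0)% 4/4
(3,1)% 7/7
(3,2)% 6/7
(3,3)% 7/8
(3,4)% 5/8
(3,5)@ 1/5
(4,0)% 5/5
(4,1)% 8/8
(4,2)% 8/8
(4,3)% 8/8
(4,4)% 5/8
(4,5)@ 2/5
(5,0)% 4/4
(5,1)% 7/7
(5,2)% 7/7
(5,3)% 8/8
(5,4)% 6/8
(5,5)@ 1/5
(6,0)% 2/2
(6,2)% 4/4
(6,3)% 5/5
(6,4)% 4/5
(6,5)% 2/3
The smallest same-type fraction is 1/5 at (3,5), which reduces to 1/5. Any threshold above that leaves this resident unsatisfied.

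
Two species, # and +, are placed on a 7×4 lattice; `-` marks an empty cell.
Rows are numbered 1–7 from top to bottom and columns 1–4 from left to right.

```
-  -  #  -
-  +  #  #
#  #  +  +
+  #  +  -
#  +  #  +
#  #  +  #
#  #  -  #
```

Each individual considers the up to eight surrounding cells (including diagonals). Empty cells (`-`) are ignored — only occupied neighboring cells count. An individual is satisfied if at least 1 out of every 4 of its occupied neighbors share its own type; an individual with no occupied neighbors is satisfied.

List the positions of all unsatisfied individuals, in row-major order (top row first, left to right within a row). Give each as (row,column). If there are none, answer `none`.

(2,2), (4,1)

(1,3)# 2/3 ok
(2,2)+ 1/5 unhappy
(2,3)# 3/6 ok
(2,4)# 2/4 ok
(3,1)# 2/4 ok
(3,2)# 3/7 ok
(3,3)+ 3/7 ok
(3,4)+ 2/4 ok
(4,1)+ 1/5 unhappy
(4,2)# 4/8 ok
(4,3)+ 4/7 ok
(5,1)# 3/5 ok
(5,2)+ 3/8 ok
(5,3)# 3/7 ok
(5,4)+ 2/4 ok
(6,1)# 4/5 ok
(6,2)# 5/7 ok
(6,3)+ 2/7 ok
(6,4)# 2/4 ok
(7,1)# 3/3 ok
(7,2)# 3/4 ok
(7,4)# 1/2 ok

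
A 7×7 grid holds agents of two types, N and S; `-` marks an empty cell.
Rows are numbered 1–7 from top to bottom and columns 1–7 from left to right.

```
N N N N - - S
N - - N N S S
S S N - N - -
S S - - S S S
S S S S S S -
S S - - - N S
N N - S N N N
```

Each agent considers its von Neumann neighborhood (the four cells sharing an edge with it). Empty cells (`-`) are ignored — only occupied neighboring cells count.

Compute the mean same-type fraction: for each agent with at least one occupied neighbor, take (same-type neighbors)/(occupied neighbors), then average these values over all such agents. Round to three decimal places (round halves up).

0.729

(1,1)N 2/2
(1,2)N 2/2
(1,3)N 2/2
(1,4)N 2/2
(1,7)S 1/1
(2,1)N 1/2
(2,4)N 2/2
(2,5)N 2/3
(2,6)S 1/2
(2,7)S 2/2
(3,1)S 2/3
(3,2)S 2/3
(3,3)N 0/1
(3,5)N 1/2
(4,1)S 3/3
(4,2)S 3/3
(4,5)S 2/3
(4,6)S 3/3
(4,7)S 1/1
(5,1)S 3/3
(5,2)S 4/4
(5,3)S 2/2
(5,4)S 2/2
(5,5)S 3/3
(5,6)S 2/3
(6,1)S 2/3
(6,2)S 2/3
(6,6)N 1/3
(6,7)S 0/2
(7,1)N 1/2
(7,2)N 1/2
(7,4)S 0/1
(7,5)N 1/2
(7,6)N 3/3
(7,7)N 1/2
Sum over 35 agents: 2/2 + 2/2 + 2/2 + 2/2 + 1/1 + 1/2 + 2/2 + 2/3 + 1/2 + 2/2 + 2/3 + 2/3 + 0/1 + 1/2 + 3/3 + 3/3 + 2/3 + 3/3 + 1/1 + 3/3 + 4/4 + 2/2 + 2/2 + 3/3 + 2/3 + 2/3 + 2/3 + 1/3 + 0/2 + 1/2 + 1/2 + 0/1 + 1/2 + 3/3 + 1/2 = 51/2; mean = 51/2 ÷ 35 = 51/70 = 0.728571… → 0.729.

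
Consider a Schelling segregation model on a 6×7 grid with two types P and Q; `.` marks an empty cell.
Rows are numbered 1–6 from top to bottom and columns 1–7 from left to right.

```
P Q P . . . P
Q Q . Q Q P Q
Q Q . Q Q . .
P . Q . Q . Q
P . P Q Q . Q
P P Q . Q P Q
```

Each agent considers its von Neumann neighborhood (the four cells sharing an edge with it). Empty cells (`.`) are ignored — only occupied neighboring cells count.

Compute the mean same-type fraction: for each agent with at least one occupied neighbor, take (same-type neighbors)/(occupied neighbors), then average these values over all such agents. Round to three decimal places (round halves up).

(1,1)P 0/2
(1,2)Q 1/3
(1,3)P 0/1
(1,7)P 0/1
(2,1)Q 2/3
(2,2)Q 3/3
(2,4)Q 2/2
(2,5)Q 2/3
(2,6)P 0/2
(2,7)Q 0/2
(3,1)Q 2/3
(3,2)Q 2/2
(3,4)Q 2/2
(3,5)Q 3/3
(4,1)P 1/2
(4,3)Q 0/1
(4,5)Q 2/2
(4,7)Q 1/1
(5,1)P 2/2
(5,3)P 0/3
(5,4)Q 1/2
(5,5)Q 3/3
(5,7)Q 2/2
(6,1)P 2/2
(6,2)P 1/2
(6,3)Q 0/2
(6,5)Q 1/2
(6,6)P 0/2
(6,7)Q 1/2
Sum over 29 agents: 0/2 + 1/3 + 0/1 + 0/1 + 2/3 + 3/3 + 2/2 + 2/3 + 0/2 + 0/2 + 2/3 + 2/2 + 2/2 + 3/3 + 1/2 + 0/1 + 2/2 + 1/1 + 2/2 + 0/3 + 1/2 + 3/3 + 2/2 + 2/2 + 1/2 + 0/2 + 1/2 + 0/2 + 1/2 = 95/6; mean = 95/6 ÷ 29 = 95/174 = 0.545977… → 0.546.

0.546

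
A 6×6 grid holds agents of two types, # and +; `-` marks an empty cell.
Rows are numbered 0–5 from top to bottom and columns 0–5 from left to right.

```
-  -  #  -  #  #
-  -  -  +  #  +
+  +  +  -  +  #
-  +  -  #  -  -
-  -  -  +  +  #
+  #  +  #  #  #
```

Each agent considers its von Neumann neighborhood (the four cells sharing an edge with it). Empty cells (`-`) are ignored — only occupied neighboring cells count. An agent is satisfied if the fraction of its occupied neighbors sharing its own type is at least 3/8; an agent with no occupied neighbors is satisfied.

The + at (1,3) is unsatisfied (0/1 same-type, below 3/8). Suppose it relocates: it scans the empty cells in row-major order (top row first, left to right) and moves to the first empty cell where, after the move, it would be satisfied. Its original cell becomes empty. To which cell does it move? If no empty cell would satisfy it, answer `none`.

(0,0)

Vacating (1,3). Empty cells in order:
  (0,0): 0/0 same-type → satisfied — stop here.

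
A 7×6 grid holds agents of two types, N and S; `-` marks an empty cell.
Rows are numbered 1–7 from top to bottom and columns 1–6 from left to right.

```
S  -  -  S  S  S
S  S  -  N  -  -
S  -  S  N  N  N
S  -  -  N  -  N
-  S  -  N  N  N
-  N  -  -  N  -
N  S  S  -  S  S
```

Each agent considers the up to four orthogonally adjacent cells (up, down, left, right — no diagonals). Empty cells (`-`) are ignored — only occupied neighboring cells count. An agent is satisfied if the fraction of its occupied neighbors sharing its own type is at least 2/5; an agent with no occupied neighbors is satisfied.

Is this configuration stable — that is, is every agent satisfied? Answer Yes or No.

No

Row 1: (1,1)S 1/1 ✓ · (1,4)S 1/2 ✓ · (1,5)S 2/2 ✓ · (1,6)S 1/1 ✓
Row 2: (2,1)S 3/3 ✓ · (2,2)S 1/1 ✓ · (2,4)N 1/2 ✓
Row 3: (3,1)S 2/2 ✓ · (3,3)S 0/1 ✗ · (3,4)N 3/4 ✓ · (3,5)N 2/2 ✓ · (3,6)N 2/2 ✓
Row 4: (4,1)S 1/1 ✓ · (4,4)N 2/2 ✓ · (4,6)N 2/2 ✓
Row 5: (5,2)S 0/1 ✗ · (5,4)N 2/2 ✓ · (5,5)N 3/3 ✓ · (5,6)N 2/2 ✓
Row 6: (6,2)N 0/2 ✗ · (6,5)N 1/2 ✓
Row 7: (7,1)N 0/1 ✗ · (7,2)S 1/3 ✗ · (7,3)S 1/1 ✓ · (7,5)S 1/2 ✓ · (7,6)S 1/1 ✓
For instance (3,3) has only 0/1 same-type neighbors, below 2/5.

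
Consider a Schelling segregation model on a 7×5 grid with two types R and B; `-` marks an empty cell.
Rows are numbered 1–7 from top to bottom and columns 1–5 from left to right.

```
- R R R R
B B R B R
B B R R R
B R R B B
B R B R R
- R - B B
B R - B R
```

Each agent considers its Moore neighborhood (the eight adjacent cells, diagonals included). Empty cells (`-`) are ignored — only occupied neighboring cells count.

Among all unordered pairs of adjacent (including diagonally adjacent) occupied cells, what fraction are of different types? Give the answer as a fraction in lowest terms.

Scan each occupied cell's neighbors to the right and below (and the two forward diagonals) so each pair is counted once.
Row 1: R(1,2)–R(1,3)= R(1,2)–B(2,2)≠ R(1,2)–R(2,3)= R(1,2)–B(2,1)≠ R(1,3)–R(1,4)= R(1,3)–R(2,3)= R(1,3)–B(2,4)≠ R(1,3)–B(2,2)≠ R(1,4)–R(1,5)= R(1,4)–B(2,4)≠ R(1,4)–R(2,5)= R(1,4)–R(2,3)= R(1,5)–R(2,5)= R(1,5)–B(2,4)≠  → 6/14 unlike.
Row 2: B(2,1)–B(2,2)= B(2,1)–B(3,1)= B(2,1)–B(3,2)= B(2,2)–R(2,3)≠ B(2,2)–B(3,2)= B(2,2)–R(3,3)≠ B(2,2)–B(3,1)= R(2,3)–B(2,4)≠ R(2,3)–R(3,3)= R(2,3)–R(3,4)= R(2,3)–B(3,2)≠ B(2,4)–R(2,5)≠ B(2,4)–R(3,4)≠ B(2,4)–R(3,5)≠ B(2,4)–R(3,3)≠ R(2,5)–R(3,5)= R(2,5)–R(3,4)=  → 8/17 unlike.
Row 3: B(3,1)–B(3,2)= B(3,1)–B(4,1)= B(3,1)–R(4,2)≠ B(3,2)–R(3,3)≠ B(3,2)–R(4,2)≠ B(3,2)–R(4,3)≠ B(3,2)–B(4,1)= R(3,3)–R(3,4)= R(3,3)–R(4,3)= R(3,3)–B(4,4)≠ R(3,3)–R(4,2)= R(3,4)–R(3,5)= R(3,4)–B(4,4)≠ R(3,4)–B(4,5)≠ R(3,4)–R(4,3)= R(3,5)–B(4,5)≠ R(3,5)–B(4,4)≠  → 9/17 unlike.
Row 4: B(4,1)–R(4,2)≠ B(4,1)–B(5,1)= B(4,1)–R(5,2)≠ R(4,2)–R(4,3)= R(4,2)–R(5,2)= R(4,2)–B(5,3)≠ R(4,2)–B(5,1)≠ R(4,3)–B(4,4)≠ R(4,3)–B(5,3)≠ R(4,3)–R(5,4)= R(4,3)–R(5,2)= B(4,4)–B(4,5)= B(4,4)–R(5,4)≠ B(4,4)–R(5,5)≠ B(4,4)–B(5,3)= B(4,5)–R(5,5)≠ B(4,5)–R(5,4)≠  → 10/17 unlike.
Row 5: B(5,1)–R(5,2)≠ B(5,1)–R(6,2)≠ R(5,2)–B(5,3)≠ R(5,2)–R(6,2)= B(5,3)–R(5,4)≠ B(5,3)–B(6,4)= B(5,3)–R(6,2)≠ R(5,4)–R(5,5)= R(5,4)–B(6,4)≠ R(5,4)–B(6,5)≠ R(5,5)–B(6,5)≠ R(5,5)–B(6,4)≠  → 9/12 unlike.
Row 6: R(6,2)–R(7,2)= R(6,2)–B(7,1)≠ B(6,4)–B(6,5)= B(6,4)–B(7,4)= B(6,4)–R(7,5)≠ B(6,5)–R(7,5)≠ B(6,5)–B(7,4)=  → 3/7 unlike.
Row 7: B(7,1)–R(7,2)≠ B(7,4)–R(7,5)≠  → 2/2 unlike.
Total adjacent occupied pairs: 86; unlike-type pairs: 47.
47/86 is already in lowest terms.

47/86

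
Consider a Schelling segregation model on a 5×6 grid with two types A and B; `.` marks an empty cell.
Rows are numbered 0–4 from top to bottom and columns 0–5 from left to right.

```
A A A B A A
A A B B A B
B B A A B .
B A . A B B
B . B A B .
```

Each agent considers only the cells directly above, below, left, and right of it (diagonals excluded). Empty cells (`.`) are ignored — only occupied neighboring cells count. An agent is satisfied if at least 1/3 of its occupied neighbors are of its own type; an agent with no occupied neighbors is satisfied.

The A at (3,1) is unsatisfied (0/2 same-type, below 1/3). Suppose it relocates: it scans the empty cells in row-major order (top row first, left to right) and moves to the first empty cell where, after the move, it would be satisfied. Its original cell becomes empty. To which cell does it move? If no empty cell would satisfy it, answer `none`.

Vacating (3,1). Empty cells in order:
  (2,5): 0/3 same-type → still unsatisfied.
  (3,2): 2/3 same-type → satisfied — stop here.

(3,2)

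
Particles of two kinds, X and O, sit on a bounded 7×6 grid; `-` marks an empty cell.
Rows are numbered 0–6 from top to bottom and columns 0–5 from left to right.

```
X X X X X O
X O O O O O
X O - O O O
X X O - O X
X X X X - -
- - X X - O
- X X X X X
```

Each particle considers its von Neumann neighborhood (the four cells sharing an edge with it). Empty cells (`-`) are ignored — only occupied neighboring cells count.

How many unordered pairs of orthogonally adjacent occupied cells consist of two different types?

13

Scan each occupied cell's neighbors to the right and below so each pair is counted once.
From row 0: 5 unlike of 11 pairs (running 5/11).
From row 1: 1 unlike of 10 pairs (running 6/21).
From row 2: 3 unlike of 7 pairs (running 9/28).
From row 3: 3 unlike of 6 pairs (running 12/34).
From row 4: 0 unlike of 5 pairs (running 12/39).
From row 5: 1 unlike of 4 pairs (running 13/43).
From row 6: 0 unlike of 4 pairs (running 13/47).
Total adjacent occupied pairs: 47; unlike-type pairs: 13.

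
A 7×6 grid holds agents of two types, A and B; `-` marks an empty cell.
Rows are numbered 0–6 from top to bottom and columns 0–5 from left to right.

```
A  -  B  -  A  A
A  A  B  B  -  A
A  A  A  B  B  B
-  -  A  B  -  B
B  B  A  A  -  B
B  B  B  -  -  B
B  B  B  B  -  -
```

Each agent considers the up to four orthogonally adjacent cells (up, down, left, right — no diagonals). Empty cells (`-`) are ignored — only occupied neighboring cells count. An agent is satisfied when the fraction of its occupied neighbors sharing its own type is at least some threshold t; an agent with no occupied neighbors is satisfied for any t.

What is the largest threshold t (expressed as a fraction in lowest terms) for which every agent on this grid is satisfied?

1/3

(0,0)A 1/1
(0,2)B 1/1
(0,4)A 1/1
(0,5)A 2/2
(1,0)A 3/3
(1,1)A 2/3
(1,2)B 2/4
(1,3)B 2/2
(1,5)A 1/2
(2,0)A 2/2
(2,1)A 3/3
(2,2)A 2/4
(2,3)B 3/4
(2,4)B 2/2
(2,5)B 2/3
(3,2)A 2/3
(3,3)B 1/3
(3,5)B 2/2
(4,0)B 2/2
(4,1)B 2/3
(4,2)A 2/4
(4,3)A 1/2
(4,5)B 2/2
(5,0)B 3/3
(5,1)B 4/4
(5,2)B 2/3
(5,5)B 1/1
(6,0)B 2/2
(6,1)B 3/3
(6,2)B 3/3
(6,3)B 1/1
The smallest same-type fraction is 1/3 at (3,3), which reduces to 1/3. Any threshold above that leaves this agent unsatisfied.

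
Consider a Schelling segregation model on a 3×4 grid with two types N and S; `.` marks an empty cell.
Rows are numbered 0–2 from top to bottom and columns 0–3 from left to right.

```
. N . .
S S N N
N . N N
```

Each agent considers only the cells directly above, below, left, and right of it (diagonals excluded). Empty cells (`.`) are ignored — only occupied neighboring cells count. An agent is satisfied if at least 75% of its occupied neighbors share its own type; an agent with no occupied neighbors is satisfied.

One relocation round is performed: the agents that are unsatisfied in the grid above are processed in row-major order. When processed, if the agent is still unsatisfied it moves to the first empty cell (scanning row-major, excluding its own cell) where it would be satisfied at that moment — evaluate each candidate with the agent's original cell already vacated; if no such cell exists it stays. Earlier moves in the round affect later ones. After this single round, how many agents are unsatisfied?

Initially unsatisfied (in order): (0,1), (1,0), (1,1), (1,2), (2,0).
  (0,1) → (0,2).
  (1,0) → (0,0).
  (1,1): no empty cell satisfies it; stays.
  (1,2): now satisfied by earlier moves; stays.
  (2,0): now satisfied by earlier moves; stays.
Resulting grid:
S . N .
. S N N
N . N N
Unsatisfied now: (1,1).

1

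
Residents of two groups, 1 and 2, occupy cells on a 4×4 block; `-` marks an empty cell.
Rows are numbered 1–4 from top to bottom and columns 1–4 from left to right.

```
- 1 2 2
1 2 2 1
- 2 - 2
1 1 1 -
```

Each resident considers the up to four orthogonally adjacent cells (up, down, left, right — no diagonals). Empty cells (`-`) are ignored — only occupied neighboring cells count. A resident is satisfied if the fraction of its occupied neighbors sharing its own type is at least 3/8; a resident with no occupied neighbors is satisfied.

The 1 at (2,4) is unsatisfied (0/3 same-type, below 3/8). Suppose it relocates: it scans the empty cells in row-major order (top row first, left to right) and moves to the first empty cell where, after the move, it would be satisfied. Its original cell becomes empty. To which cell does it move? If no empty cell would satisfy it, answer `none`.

Vacating (2,4). Empty cells in order:
  (1,1): 2/2 same-type → satisfied — stop here.

(1,1)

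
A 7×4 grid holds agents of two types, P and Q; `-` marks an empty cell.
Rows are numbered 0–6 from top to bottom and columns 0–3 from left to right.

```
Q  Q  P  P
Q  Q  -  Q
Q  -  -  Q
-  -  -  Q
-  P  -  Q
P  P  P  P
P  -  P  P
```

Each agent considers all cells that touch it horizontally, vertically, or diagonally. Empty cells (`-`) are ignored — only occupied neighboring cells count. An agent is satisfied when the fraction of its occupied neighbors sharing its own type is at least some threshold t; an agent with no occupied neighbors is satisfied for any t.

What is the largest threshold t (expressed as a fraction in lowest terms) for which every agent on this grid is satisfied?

1/4

(0,0)Q 3/3
(0,1)Q 3/4
(0,2)P 1/4
(0,3)P 1/2
(1,0)Q 4/4
(1,1)Q 4/5
(1,3)Q 1/3
(2,0)Q 2/2
(2,3)Q 2/2
(3,3)Q 2/2
(4,1)P 3/3
(4,3)Q 1/3
(5,0)P 3/3
(5,1)P 5/5
(5,2)P 5/6
(5,3)P 3/4
(6,0)P 2/2
(6,2)P 4/4
(6,3)P 3/3
The smallest same-type fraction is 1/4 at (0,2), which reduces to 1/4. Any threshold above that leaves this agent unsatisfied.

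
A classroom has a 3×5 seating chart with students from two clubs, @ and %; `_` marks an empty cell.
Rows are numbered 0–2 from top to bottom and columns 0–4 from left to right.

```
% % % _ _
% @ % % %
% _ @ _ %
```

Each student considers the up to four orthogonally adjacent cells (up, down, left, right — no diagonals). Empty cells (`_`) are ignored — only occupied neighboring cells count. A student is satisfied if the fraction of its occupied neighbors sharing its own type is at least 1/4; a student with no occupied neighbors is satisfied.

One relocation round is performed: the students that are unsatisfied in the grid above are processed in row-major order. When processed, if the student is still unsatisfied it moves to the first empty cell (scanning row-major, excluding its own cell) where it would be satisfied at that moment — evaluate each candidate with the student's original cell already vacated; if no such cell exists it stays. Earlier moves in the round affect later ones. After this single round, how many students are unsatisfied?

Initially unsatisfied (in order): (1,1), (2,2).
  (1,1) → (2,1).
  (2,2): now satisfied by earlier moves; stays.
Resulting grid:
% % % _ _
% _ % % %
% @ @ _ %
All satisfied now.

0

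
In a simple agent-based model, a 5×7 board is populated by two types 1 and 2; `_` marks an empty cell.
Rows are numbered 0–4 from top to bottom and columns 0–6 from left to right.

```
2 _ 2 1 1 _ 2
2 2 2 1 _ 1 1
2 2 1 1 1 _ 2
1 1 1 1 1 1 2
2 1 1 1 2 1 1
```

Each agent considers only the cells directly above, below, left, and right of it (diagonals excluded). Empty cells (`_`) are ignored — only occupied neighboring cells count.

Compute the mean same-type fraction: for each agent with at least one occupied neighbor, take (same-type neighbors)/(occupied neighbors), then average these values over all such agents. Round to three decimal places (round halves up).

Row 0: (0,0)2 1/1 · (0,2)2 1/2 · (0,3)1 2/3 · (0,4)1 1/1 · (0,6)2 0/1
Row 1: (1,0)2 3/3 · (1,1)2 3/3 · (1,2)2 2/4 · (1,3)1 2/3 · (1,5)1 1/1 · (1,6)1 1/3
Row 2: (2,0)2 2/3 · (2,1)2 2/4 · (2,2)1 2/4 · (2,3)1 4/4 · (2,4)1 2/2 · (2,6)2 1/2
Row 3: (3,0)1 1/3 · (3,1)1 3/4 · (3,2)1 4/4 · (3,3)1 4/4 · (3,4)1 3/4 · (3,5)1 2/3 · (3,6)2 1/3
Row 4: (4,0)2 0/2 · (4,1)1 2/3 · (4,2)1 3/3 · (4,3)1 2/3 · (4,4)2 0/3 · (4,5)1 2/3 · (4,6)1 1/2
Sum over 31 agents: 1/1 + 1/2 + 2/3 + 1/1 + 0/1 + 3/3 + 3/3 + 2/4 + 2/3 + 1/1 + 1/3 + 2/3 + 2/4 + 2/4 + 4/4 + 2/2 + 1/2 + 1/3 + 3/4 + 4/4 + 4/4 + 3/4 + 2/3 + 1/3 + 0/2 + 2/3 + 3/3 + 2/3 + 0/3 + 2/3 + 1/2 = 121/6; mean = 121/6 ÷ 31 = 121/186 = 0.650537… → 0.651.

0.651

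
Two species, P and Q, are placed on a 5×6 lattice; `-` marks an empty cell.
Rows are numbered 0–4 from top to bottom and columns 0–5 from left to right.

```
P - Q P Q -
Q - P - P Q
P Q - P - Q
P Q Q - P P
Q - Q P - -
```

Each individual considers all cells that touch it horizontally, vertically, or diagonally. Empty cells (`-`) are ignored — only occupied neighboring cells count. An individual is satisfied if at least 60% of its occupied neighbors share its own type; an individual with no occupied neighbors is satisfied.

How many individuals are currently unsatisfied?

14

Row 0: (0,0)P 0/1 ✗ · (0,2)Q 0/2 ✗ · (0,3)P 2/4 ✗ · (0,4)Q 1/3 ✗
Row 1: (1,0)Q 1/3 ✗ · (1,2)P 2/4 ✗ · (1,4)P 2/5 ✗ · (1,5)Q 2/3 ✓
Row 2: (2,0)P 1/4 ✗ · (2,1)Q 3/6 ✗ · (2,3)P 3/4 ✓ · (2,5)Q 1/4 ✗
Row 3: (3,0)P 1/4 ✗ · (3,1)Q 4/6 ✓ · (3,2)Q 3/5 ✓ · (3,4)P 3/4 ✓ · (3,5)P 1/2 ✗
Row 4: (4,0)Q 1/2 ✗ · (4,2)Q 2/3 ✓ · (4,3)P 1/3 ✗
Unsatisfied: (0,0), (0,2), (0,3), (0,4), (1,0), (1,2), (1,4), (2,0), (2,1), (2,5), (3,0), (3,5), (4,0), (4,3) — 14 in total.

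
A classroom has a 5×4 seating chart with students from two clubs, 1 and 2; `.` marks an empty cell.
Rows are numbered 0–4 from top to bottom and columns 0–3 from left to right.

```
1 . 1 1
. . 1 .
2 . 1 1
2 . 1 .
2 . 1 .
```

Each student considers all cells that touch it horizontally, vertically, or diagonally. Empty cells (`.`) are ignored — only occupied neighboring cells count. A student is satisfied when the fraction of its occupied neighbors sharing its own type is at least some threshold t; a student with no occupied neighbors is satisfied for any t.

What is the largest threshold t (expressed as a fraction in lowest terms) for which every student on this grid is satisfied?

1/1

(0,0)1 — no occupied neighbors
(0,2)1 2/2
(0,3)1 2/2
(1,2)1 4/4
(2,0)2 1/1
(2,2)1 3/3
(2,3)1 3/3
(3,0)2 2/2
(3,2)1 3/3
(4,0)2 1/1
(4,2)1 1/1
The smallest same-type fraction is 2/2 at (0,2), which reduces to 1/1. Any threshold above that leaves this student unsatisfied.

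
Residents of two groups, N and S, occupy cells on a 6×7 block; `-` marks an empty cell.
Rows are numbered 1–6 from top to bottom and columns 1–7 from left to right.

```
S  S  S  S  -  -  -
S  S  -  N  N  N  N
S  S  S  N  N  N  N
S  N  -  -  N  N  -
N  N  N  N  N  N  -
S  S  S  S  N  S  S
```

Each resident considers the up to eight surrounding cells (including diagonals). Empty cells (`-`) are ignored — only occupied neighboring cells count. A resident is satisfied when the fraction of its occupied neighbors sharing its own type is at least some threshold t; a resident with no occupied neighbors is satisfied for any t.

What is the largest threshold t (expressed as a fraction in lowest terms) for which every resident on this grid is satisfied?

1/5

Row 1: (1,1)S 3/3 · (1,2)S 4/4 · (1,3)S 3/4 · (1,4)S 1/3
Row 2: (2,1)S 5/5 · (2,2)S 7/7 · (2,4)N 3/6 · (2,5)N 5/6 · (2,6)N 5/5 · (2,7)N 3/3
Row 3: (3,1)S 4/5 · (3,2)S 5/6 · (3,3)S 2/5 · (3,4)N 4/5 · (3,5)N 7/7 · (3,6)N 7/7 · (3,7)N 4/4
Row 4: (4,1)S 2/5 · (4,2)N 3/7 · (4,5)N 7/7 · (4,6)N 6/6
Row 5: (5,1)N 2/5 · (5,2)N 3/7 · (5,3)N 3/6 · (5,4)N 4/6 · (5,5)N 5/7 · (5,6)N 4/6
Row 6: (6,1)S 1/3 · (6,2)S 2/5 · (6,3)S 2/5 · (6,4)S 1/5 · (6,5)N 3/5 · (6,6)S 1/4 · (6,7)S 1/2
The smallest same-type fraction is 1/5 at (6,4), which reduces to 1/5. Any threshold above that leaves this resident unsatisfied.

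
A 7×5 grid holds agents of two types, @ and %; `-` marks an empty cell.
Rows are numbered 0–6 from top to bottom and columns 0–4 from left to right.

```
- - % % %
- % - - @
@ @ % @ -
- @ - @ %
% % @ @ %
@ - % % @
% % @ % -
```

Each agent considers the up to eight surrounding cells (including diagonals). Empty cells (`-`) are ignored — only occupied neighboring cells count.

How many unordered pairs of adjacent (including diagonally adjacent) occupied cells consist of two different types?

31

Scan each occupied cell's neighbors to the right and below (and the two forward diagonals) so each pair is counted once.
From row 0: 2 unlike of 5 pairs (running 2/5).
From row 1: 2 unlike of 4 pairs (running 4/9).
From row 2: 5 unlike of 9 pairs (running 9/18).
From row 3: 5 unlike of 9 pairs (running 14/27).
From row 4: 9 unlike of 14 pairs (running 23/41).
From row 5: 6 unlike of 10 pairs (running 29/51).
From row 6: 2 unlike of 3 pairs (running 31/54).
Total adjacent occupied pairs: 54; unlike-type pairs: 31.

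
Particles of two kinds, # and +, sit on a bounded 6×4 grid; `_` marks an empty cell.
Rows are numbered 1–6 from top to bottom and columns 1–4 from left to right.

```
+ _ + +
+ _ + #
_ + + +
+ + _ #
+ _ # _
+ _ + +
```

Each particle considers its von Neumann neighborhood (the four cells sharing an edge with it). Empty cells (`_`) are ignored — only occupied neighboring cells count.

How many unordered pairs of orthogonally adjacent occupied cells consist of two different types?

5

Scan each occupied cell's neighbors to the right and below so each pair is counted once.
Row 1: +(1,1)–+(2,1)= +(1,3)–+(1,4)= +(1,3)–+(2,3)= +(1,4)–#(2,4)≠  → 1/4 unlike.
Row 2: +(2,3)–#(2,4)≠ +(2,3)–+(3,3)= #(2,4)–+(3,4)≠  → 2/3 unlike.
Row 3: +(3,2)–+(3,3)= +(3,2)–+(4,2)= +(3,3)–+(3,4)= +(3,4)–#(4,4)≠  → 1/4 unlike.
Row 4: +(4,1)–+(4,2)= +(4,1)–+(5,1)=  → 0/2 unlike.
Row 5: +(5,1)–+(6,1)= #(5,3)–+(6,3)≠  → 1/2 unlike.
Row 6: +(6,3)–+(6,4)=  → 0/1 unlike.
Total adjacent occupied pairs: 16; unlike-type pairs: 5.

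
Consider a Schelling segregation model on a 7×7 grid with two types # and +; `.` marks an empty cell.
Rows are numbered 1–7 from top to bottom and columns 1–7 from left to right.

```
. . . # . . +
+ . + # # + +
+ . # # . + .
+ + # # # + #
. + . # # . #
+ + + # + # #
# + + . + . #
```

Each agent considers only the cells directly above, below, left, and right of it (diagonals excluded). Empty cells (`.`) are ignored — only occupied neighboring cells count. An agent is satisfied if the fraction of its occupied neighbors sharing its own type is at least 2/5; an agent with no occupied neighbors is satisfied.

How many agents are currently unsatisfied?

(1,4)# 1/1 satisfied
(1,7)+ 1/1 satisfied
(2,1)+ 1/1 satisfied
(2,3)+ 0/2 not
(2,4)# 3/4 satisfied
(2,5)# 1/2 satisfied
(2,6)+ 2/3 satisfied
(2,7)+ 2/2 satisfied
(3,1)+ 2/2 satisfied
(3,3)# 2/3 satisfied
(3,4)# 3/3 satisfied
(3,6)+ 2/2 satisfied
(4,1)+ 2/2 satisfied
(4,2)+ 2/3 satisfied
(4,3)# 2/3 satisfied
(4,4)# 4/4 satisfied
(4,5)# 2/3 satisfied
(4,6)+ 1/3 not
(4,7)# 1/2 satisfied
(5,2)+ 2/2 satisfied
(5,4)# 3/3 satisfied
(5,5)# 2/3 satisfied
(5,7)# 2/2 satisfied
(6,1)+ 1/2 satisfied
(6,2)+ 4/4 satisfied
(6,3)+ 2/3 satisfied
(6,4)# 1/3 not
(6,5)+ 1/4 not
(6,6)# 1/2 satisfied
(6,7)# 3/3 satisfied
(7,1)# 0/2 not
(7,2)+ 2/3 satisfied
(7,3)+ 2/2 satisfied
(7,5)+ 1/1 satisfied
(7,7)# 1/1 satisfied
Unsatisfied: (2,3), (4,6), (6,4), (6,5), (7,1) — 5 in total.

5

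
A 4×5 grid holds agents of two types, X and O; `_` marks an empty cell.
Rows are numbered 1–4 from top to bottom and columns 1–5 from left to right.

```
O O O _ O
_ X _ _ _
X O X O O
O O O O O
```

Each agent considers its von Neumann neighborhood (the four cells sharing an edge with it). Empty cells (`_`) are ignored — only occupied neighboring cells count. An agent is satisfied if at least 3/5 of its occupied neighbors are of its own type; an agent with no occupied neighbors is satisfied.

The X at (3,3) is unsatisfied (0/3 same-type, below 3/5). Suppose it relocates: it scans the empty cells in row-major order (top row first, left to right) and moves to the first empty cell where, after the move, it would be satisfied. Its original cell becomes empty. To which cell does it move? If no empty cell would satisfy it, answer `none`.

Vacating (3,3). Empty cells in order:
  (1,4): 0/2 same-type → still unsatisfied.
  (2,1): 2/3 same-type → satisfied — stop here.

(2,1)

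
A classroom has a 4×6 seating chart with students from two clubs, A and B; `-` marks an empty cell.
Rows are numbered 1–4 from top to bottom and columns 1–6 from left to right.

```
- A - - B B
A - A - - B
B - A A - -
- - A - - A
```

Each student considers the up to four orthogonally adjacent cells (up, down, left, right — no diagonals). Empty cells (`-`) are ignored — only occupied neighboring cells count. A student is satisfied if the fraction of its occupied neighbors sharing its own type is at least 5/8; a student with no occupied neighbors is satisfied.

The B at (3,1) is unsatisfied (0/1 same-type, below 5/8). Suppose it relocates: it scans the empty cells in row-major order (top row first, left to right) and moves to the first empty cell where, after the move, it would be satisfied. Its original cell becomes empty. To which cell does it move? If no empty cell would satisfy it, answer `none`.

(1,4)

Vacating (3,1). Empty cells in order:
  (1,1): 0/2 same-type → still unsatisfied.
  (1,3): 0/2 same-type → still unsatisfied.
  (1,4): 1/1 same-type → satisfied — stop here.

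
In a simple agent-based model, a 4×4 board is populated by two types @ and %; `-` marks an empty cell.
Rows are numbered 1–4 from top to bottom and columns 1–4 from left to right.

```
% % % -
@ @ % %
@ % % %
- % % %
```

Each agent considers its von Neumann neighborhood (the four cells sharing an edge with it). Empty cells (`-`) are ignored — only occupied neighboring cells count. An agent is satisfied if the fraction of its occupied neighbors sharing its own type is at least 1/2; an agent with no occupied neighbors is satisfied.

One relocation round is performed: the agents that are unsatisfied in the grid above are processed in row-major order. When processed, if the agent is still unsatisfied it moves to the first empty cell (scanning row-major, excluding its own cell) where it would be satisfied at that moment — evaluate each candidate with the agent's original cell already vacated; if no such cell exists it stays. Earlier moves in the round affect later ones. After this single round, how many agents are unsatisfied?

Initially unsatisfied (in order): (2,2).
  (2,2) → (4,1).
Resulting grid:
% % % -
@ - % %
@ % % %
@ % % %
All satisfied now.

0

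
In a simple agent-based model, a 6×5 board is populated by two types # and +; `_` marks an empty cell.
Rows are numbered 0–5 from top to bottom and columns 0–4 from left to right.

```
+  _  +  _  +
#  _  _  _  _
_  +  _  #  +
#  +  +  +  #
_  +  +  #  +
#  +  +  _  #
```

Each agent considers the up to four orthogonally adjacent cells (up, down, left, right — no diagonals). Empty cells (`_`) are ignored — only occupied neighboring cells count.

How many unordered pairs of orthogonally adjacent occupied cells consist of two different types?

Scan each occupied cell's neighbors to the right and below so each pair is counted once.
From row 0: 1 unlike of 1 pairs (running 1/1).
From row 2: 3 unlike of 4 pairs (running 4/5).
From row 3: 4 unlike of 8 pairs (running 8/13).
From row 4: 3 unlike of 6 pairs (running 11/19).
From row 5: 1 unlike of 2 pairs (running 12/21).
Total adjacent occupied pairs: 21; unlike-type pairs: 12.

12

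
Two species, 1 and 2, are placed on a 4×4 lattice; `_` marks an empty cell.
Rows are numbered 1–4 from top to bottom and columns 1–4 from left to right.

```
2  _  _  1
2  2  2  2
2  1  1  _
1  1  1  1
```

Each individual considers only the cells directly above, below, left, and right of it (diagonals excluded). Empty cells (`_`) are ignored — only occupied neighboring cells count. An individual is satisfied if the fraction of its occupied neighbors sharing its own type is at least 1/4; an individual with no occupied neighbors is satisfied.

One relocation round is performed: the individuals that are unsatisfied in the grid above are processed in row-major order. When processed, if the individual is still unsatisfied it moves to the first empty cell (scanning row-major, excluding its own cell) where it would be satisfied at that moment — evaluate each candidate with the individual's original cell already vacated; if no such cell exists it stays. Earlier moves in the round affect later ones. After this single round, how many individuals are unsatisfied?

Initially unsatisfied (in order): (1,4).
  (1,4) → (3,4).
Resulting grid:
2 _ _ _
2 2 2 2
2 1 1 1
1 1 1 1
All satisfied now.

0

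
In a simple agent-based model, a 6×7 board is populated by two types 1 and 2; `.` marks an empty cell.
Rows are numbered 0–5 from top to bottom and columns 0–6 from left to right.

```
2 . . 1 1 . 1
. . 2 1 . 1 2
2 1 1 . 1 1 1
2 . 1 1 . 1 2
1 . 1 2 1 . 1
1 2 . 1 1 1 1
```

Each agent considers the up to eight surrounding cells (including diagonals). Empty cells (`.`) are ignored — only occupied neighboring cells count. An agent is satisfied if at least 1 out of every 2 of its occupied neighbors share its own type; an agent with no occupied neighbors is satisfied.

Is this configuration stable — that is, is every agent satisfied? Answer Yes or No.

No

Row 0: (0,0)2 0/0 ok · (0,3)1 2/3 ok · (0,4)1 3/3 ok · (0,6)1 1/2 ok
Row 1: (1,2)2 0/4 unhappy · (1,3)1 4/5 ok · (1,5)1 5/6 ok · (1,6)2 0/4 unhappy
Row 2: (2,0)2 1/2 ok · (2,1)1 2/5 unhappy · (2,2)1 4/5 ok · (2,4)1 5/5 ok · (2,5)1 4/6 ok · (2,6)1 3/5 ok
Row 3: (3,0)2 1/3 unhappy · (3,2)1 4/5 ok · (3,3)1 5/6 ok · (3,5)1 5/6 ok · (3,6)2 0/4 unhappy
Row 4: (4,0)1 1/3 unhappy · (4,2)1 3/5 ok · (4,3)2 0/6 unhappy · (4,4)1 5/6 ok · (4,6)1 3/4 ok
Row 5: (5,0)1 1/2 ok · (5,1)2 0/3 unhappy · (5,3)1 3/4 ok · (5,4)1 3/4 ok · (5,5)1 4/4 ok · (5,6)1 2/2 ok
For instance (1,2) has only 0/4 same-type neighbors, below 1/2.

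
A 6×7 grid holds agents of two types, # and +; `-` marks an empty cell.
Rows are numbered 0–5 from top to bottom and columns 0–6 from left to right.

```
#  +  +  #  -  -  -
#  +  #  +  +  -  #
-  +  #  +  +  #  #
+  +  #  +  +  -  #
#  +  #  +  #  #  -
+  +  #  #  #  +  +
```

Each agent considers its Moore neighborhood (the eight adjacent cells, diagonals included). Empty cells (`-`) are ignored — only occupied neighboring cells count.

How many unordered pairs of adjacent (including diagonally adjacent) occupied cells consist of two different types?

52

Scan each occupied cell's neighbors to the right and below (and the two forward diagonals) so each pair is counted once.
From row 0: 8 unlike of 14 pairs (running 8/14).
From row 1: 9 unlike of 18 pairs (running 17/32).
From row 2: 8 unlike of 19 pairs (running 25/51).
From row 3: 11 unlike of 19 pairs (running 36/70).
From row 4: 14 unlike of 22 pairs (running 50/92).
From row 5: 2 unlike of 6 pairs (running 52/98).
Total adjacent occupied pairs: 98; unlike-type pairs: 52.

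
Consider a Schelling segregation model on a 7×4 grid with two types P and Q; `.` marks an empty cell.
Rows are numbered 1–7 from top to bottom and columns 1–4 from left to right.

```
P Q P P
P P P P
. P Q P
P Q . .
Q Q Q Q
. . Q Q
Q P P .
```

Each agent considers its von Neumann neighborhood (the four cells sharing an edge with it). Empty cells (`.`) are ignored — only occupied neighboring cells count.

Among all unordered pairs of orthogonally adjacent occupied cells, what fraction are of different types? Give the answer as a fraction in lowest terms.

11/28

Scan each occupied cell's neighbors to the right and below so each pair is counted once.
From row 1: 3 unlike of 7 pairs (running 3/7).
From row 2: 1 unlike of 6 pairs (running 4/13).
From row 3: 3 unlike of 3 pairs (running 7/16).
From row 4: 2 unlike of 3 pairs (running 9/19).
From row 5: 0 unlike of 5 pairs (running 9/24).
From row 6: 1 unlike of 2 pairs (running 10/26).
From row 7: 1 unlike of 2 pairs (running 11/28).
Total adjacent occupied pairs: 28; unlike-type pairs: 11.
11/28 is already in lowest terms.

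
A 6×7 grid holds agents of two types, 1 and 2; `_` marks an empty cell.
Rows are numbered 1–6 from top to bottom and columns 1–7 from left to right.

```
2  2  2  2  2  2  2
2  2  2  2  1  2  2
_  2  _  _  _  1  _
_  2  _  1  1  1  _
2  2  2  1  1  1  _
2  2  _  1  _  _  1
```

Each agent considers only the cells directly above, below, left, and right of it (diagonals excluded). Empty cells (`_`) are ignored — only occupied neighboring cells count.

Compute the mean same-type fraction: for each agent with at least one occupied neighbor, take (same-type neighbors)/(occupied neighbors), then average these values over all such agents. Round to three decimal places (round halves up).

0.882

(1,1)2 2/2
(1,2)2 3/3
(1,3)2 3/3
(1,4)2 3/3
(1,5)2 2/3
(1,6)2 3/3
(1,7)2 2/2
(2,1)2 2/2
(2,2)2 4/4
(2,3)2 3/3
(2,4)2 2/3
(2,5)1 0/3
(2,6)2 2/4
(2,7)2 2/2
(3,2)2 2/2
(3,6)1 1/2
(4,2)2 2/2
(4,4)1 2/2
(4,5)1 3/3
(4,6)1 3/3
(5,1)2 2/2
(5,2)2 4/4
(5,3)2 1/2
(5,4)1 3/4
(5,5)1 3/3
(5,6)1 2/2
(6,1)2 2/2
(6,2)2 2/2
(6,4)1 1/1
(6,7)1 — no occupied neighbors
Sum over 29 agents: 2/2 + 3/3 + 3/3 + 3/3 + 2/3 + 3/3 + 2/2 + 2/2 + 4/4 + 3/3 + 2/3 + 0/3 + 2/4 + 2/2 + 2/2 + 1/2 + 2/2 + 2/2 + 3/3 + 3/3 + 2/2 + 4/4 + 1/2 + 3/4 + 3/3 + 2/2 + 2/2 + 2/2 + 1/1 = 307/12; mean = 307/12 ÷ 29 = 307/348 = 0.882183… → 0.882.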